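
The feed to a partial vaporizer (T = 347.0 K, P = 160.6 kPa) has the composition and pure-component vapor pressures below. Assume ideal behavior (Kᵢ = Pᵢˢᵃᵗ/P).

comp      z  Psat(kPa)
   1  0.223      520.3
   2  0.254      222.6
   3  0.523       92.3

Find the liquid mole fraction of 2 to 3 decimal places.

Raoult's law: Kᵢ = Pᵢˢᵃᵗ/P = Pᵢˢᵃᵗ/160.6.
  K_1 = 520.3/160.6 = 3.23973, K_2 = 222.6/160.6 = 1.38605, K_3 = 92.3/160.6 = 0.57472
Rachford–Rice: g(ψ) = Σ zᵢ(Kᵢ−1)/(1+ψ(Kᵢ−1)) = 0.
g(0) = ΣzᵢKᵢ − 1 = 0.375 and g(1) = 1 − Σzᵢ/Kᵢ = -0.162, so a root lies in (0, 1).
Newton iteration, ψ⁰ = 0.5:
  ψ = 0.500: g = 0.0353, g' = -0.428 → ψ = 0.582
  ψ = 0.582: g = 0.0011, g' = -0.403 → ψ = 0.585
Converged at ψ = 0.585.
Compositions from xᵢ = zᵢ/(1+ψ(Kᵢ−1)), yᵢ = Kᵢxᵢ:
  1: x = 0.097, y = 0.313
  2: x = 0.207, y = 0.287
  3: x = 0.696, y = 0.400

x_2 = 0.207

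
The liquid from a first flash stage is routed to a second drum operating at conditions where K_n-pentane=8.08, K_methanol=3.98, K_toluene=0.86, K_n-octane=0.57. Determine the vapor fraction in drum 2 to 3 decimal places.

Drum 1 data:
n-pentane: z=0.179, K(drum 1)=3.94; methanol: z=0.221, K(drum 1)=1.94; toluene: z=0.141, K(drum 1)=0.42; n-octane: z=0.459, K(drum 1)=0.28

V/F (drum 2) = 0.597

Drum 1:
Let ψ₁ = V/F and solve Σ zᵢ(Kᵢ−1)/(1+ψ₁(Kᵢ−1)) = 0.
g(0) = ΣzᵢKᵢ − 1 = 0.322 and g(1) = 1 − Σzᵢ/Kᵢ = -1.134, so a root lies in (0, 1).
Iterate (Newton) starting at ψ₁ = 0.5:
  ψ₁ = 0.500: g = -0.2772, g' = -1.019 → ψ₁ = 0.228
  ψ₁ = 0.228: g = -0.0035, g' = -1.091 → ψ₁ = 0.225
Converged at ψ₁ = 0.225.
Drum-1 compositions:
  n-pentane: x = 0.108, y = 0.425
  methanol: x = 0.182, y = 0.354
  toluene: x = 0.162, y = 0.068
  n-octane: x = 0.548, y = 0.153
Drum-2 feed = drum-1 liquid: z₂ = (0.1078, 0.1824, 0.1621, 0.5476).
Drum 2:
Newton iteration, ψ₂⁰ = 0.5:
  ψ₂ = 0.500: g = 0.0620, g' = -0.691 → ψ₂ = 0.590
  ψ₂ = 0.590: g = 0.0044, g' = -0.600 → ψ₂ = 0.597
Converged at ψ₂ = 0.597.
  n-pentane: x = 0.021, y = 0.167
  methanol: x = 0.066, y = 0.261
  toluene: x = 0.177, y = 0.152
  n-octane: x = 0.737, y = 0.420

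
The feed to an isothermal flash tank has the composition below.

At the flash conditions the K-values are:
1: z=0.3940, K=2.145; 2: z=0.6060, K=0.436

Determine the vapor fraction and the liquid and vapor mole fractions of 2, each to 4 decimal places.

Rachford–Rice: g(ψ) = Σ zᵢ(Kᵢ−1)/(1+ψ(Kᵢ−1)) = 0.
g(0) = ΣzᵢKᵢ − 1 = 0.1093 and g(1) = 1 − Σzᵢ/Kᵢ = -0.5736, so a root lies in (0, 1).
Binary case is linear: z₁(K₁−1)(1+ψ(K₂−1)) + z₂(K₂−1)(1+ψ(K₁−1)) = 0
⇒ ψ = [z₁(K₁−1)+z₂(K₂−1)] / [−(K₁−1)(K₂−1)] = 0.10935/0.64578 = 0.1693
Compositions from xᵢ = zᵢ/(1+ψ(Kᵢ−1)), yᵢ = Kᵢxᵢ:
  1: x = 0.3300, y = 0.7079
  2: x = 0.6700, y = 0.2921

ψ = 0.1693, x_2 = 0.6700, y_2 = 0.2921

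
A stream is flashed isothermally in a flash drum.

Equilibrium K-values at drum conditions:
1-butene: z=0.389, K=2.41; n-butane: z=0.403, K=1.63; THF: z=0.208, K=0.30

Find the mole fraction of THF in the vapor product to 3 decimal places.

Let ψ = V/F and solve Σ zᵢ(Kᵢ−1)/(1+ψ(Kᵢ−1)) = 0.
Feasibility: ΣzᵢKᵢ = 1.657, Σzᵢ/Kᵢ = 1.102 — both > 1, two phases present.
Newton–Raphson from ψ = 0.64:
  ψ = 0.640: g = 0.2055, g' = -0.629 → ψ = 0.966
  ψ = 0.966: g = -0.0602, g' = -1.174 → ψ = 0.915
  ψ = 0.915: g = -0.0047, g' = -1.001 → ψ = 0.911
Converged at ψ = 0.911.
Compositions from xᵢ = zᵢ/(1+ψ(Kᵢ−1)), yᵢ = Kᵢxᵢ:
  1-butene: x = 0.170, y = 0.410
  n-butane: x = 0.256, y = 0.417
  THF: x = 0.574, y = 0.172

y_THF = 0.172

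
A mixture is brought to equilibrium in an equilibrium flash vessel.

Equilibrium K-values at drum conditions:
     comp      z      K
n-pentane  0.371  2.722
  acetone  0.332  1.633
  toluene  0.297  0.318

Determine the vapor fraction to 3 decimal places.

ψ = 0.758

Newton–Raphson from ψ = 0.5:
  ψ = 0.500: g = 0.1956, g' = -0.712 → ψ = 0.774
  ψ = 0.774: g = -0.0145, g' = -0.882 → ψ = 0.758
Converged at ψ = 0.758.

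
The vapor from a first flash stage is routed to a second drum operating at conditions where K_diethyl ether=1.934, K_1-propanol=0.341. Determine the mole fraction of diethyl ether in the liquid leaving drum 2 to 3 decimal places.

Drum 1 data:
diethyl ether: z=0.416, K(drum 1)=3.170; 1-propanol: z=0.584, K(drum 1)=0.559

x_diethyl ether (drum 2) = 0.414

Drum 1:
Let ψ₁ = V/F and solve Σ zᵢ(Kᵢ−1)/(1+ψ₁(Kᵢ−1)) = 0.
Check two-phase: ΣzᵢKᵢ = 1.645 > 1 and Σzᵢ/Kᵢ = 1.176 > 1, so g(0) = 0.645 > 0 and g(1) = -0.176 < 0.
Binary case is linear: z₁(K₁−1)(1+ψ₁(K₂−1)) + z₂(K₂−1)(1+ψ₁(K₁−1)) = 0
⇒ ψ₁ = [z₁(K₁−1)+z₂(K₂−1)] / [−(K₁−1)(K₂−1)] = 0.6452/0.9570 = 0.674
Drum-1 compositions:
  diethyl ether: x = 0.169, y = 0.535
  1-propanol: x = 0.831, y = 0.465
Drum-2 feed = drum-1 vapor: z₂ = (0.5354, 0.4646).
Drum 2:
Let ψ₂ = V/F and solve Σ zᵢ(Kᵢ−1)/(1+ψ₂(Kᵢ−1)) = 0.
g(0) = ΣzᵢKᵢ − 1 = 0.194 and g(1) = 1 − Σzᵢ/Kᵢ = -0.639, so a root lies in (0, 1).
Newton–Raphson from ψ₂ = 0.4:
  ψ₂ = 0.400: g = -0.0517, g' = -0.620 → ψ₂ = 0.317
  ψ₂ = 0.317: g = -0.0009, g' = -0.600 → ψ₂ = 0.315
Converged at ψ₂ = 0.315.
  diethyl ether: x = 0.414, y = 0.800
  1-propanol: x = 0.586, y = 0.200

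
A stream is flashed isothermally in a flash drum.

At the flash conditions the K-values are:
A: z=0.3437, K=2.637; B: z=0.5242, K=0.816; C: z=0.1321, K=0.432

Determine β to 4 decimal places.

β = 0.7793

Let β = V/F and solve Σ zᵢ(Kᵢ−1)/(1+β(Kᵢ−1)) = 0.
Feasibility: ΣzᵢKᵢ = 1.3912, Σzᵢ/Kᵢ = 1.0785 — both > 1, two phases present.
Iterate (Newton) starting at β = 0.5:
  β = 0.5000: g = 0.09838, g' = -0.3832 → β = 0.7567
  β = 0.7567: g = 0.00766, g' = -0.3388 → β = 0.7794
Converged at β = 0.7793.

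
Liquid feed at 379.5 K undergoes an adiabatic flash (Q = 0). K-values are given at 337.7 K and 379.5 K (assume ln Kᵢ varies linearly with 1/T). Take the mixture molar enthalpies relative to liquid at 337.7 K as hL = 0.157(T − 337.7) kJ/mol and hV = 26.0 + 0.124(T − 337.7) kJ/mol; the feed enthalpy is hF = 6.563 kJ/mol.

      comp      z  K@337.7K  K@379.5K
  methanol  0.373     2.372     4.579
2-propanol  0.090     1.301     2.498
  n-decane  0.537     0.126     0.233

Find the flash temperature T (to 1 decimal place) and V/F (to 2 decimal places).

Adiabatic flash: solve Rachford–Rice at each trial T, then check hF = ψ·hV(T) + (1−ψ)·hL(T).
  T = 337.7 K: K = (2.372, 1.301, 0.126), RR gives ψ = 0.064, H_out = 1.661 kJ/mol
  T = 379.5 K: K = (4.579, 2.498, 0.233), RR gives ψ = 0.426, H_out = 17.040 kJ/mol
  T = 358.6 K: K = (3.359, 1.837, 0.174), RR gives ψ = 0.290, H_out = 10.627 kJ/mol
  T = 348.1 K: K = (2.835, 1.553, 0.149), RR gives ψ = 0.196, H_out = 6.657 kJ/mol
  T = 342.9 K: K = (2.597, 1.423, 0.137), RR gives ψ = 0.136, H_out = 4.338 kJ/mol
  T = 345.5 K: K = (2.714, 1.487, 0.143), RR gives ψ = 0.167, H_out = 5.535 kJ/mol
  T = 346.8 K: K = (2.774, 1.520, 0.146), RR gives ψ = 0.182, H_out = 6.105 kJ/mol
Linear interpolation between T = 346.8 (H_out = 6.105) and T = 348.1 (H_out = 6.657) on hF = 6.563 gives T ≈ 347.9 K, at which ψ = 0.19.

T = 347.9 K, V/F = 0.19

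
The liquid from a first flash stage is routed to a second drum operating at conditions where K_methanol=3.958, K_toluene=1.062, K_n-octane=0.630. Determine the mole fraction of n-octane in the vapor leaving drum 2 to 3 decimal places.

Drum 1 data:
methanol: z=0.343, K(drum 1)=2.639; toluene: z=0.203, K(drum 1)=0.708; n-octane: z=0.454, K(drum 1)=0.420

Drum 1:
Iterate (Newton) starting at ψ₁ = 0.31:
  ψ₁ = 0.310: g = -0.0134, g' = -0.653 → ψ₁ = 0.289
  ψ₁ = 0.289: g = 0.0001, g' = -0.665 → ψ₁ = 0.290
Converged at ψ₁ = 0.290.
Drum-1 compositions:
  methanol: x = 0.233, y = 0.614
  toluene: x = 0.222, y = 0.157
  n-octane: x = 0.546, y = 0.229
Drum-2 feed = drum-1 liquid: z₂ = (0.2326, 0.2218, 0.5457).
Drum 2:
Rachford–Rice: g(ψ₂) = Σ zᵢ(Kᵢ−1)/(1+ψ₂(Kᵢ−1)) = 0.
g(0) = ΣzᵢKᵢ − 1 = 0.500 and g(1) = 1 − Σzᵢ/Kᵢ = -0.134, so a root lies in (0, 1).
Newton–Raphson from ψ₂ = 0.5:
  ψ₂ = 0.500: g = 0.0432, g' = -0.444 → ψ₂ = 0.597
  ψ₂ = 0.597: g = 0.0028, g' = -0.390 → ψ₂ = 0.604
Converged at ψ₂ = 0.604.
  methanol: x = 0.083, y = 0.330
  toluene: x = 0.214, y = 0.227
  n-octane: x = 0.703, y = 0.443

y_n-octane (drum 2) = 0.443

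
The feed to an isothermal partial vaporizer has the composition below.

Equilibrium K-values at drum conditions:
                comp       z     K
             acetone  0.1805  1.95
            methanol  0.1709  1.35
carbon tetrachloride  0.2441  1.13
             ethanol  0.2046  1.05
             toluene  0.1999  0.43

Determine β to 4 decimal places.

β = 0.7016

Newton iteration, β⁰ = 0.45:
  β = 0.4500: g = 0.05853, g' = -0.2172 → β = 0.7194
  β = 0.7194: g = -0.00462, g' = -0.2614 → β = 0.7018
  β = 0.7018: g = -0.00004, g' = -0.2565 → β = 0.7016
Converged at β = 0.7016.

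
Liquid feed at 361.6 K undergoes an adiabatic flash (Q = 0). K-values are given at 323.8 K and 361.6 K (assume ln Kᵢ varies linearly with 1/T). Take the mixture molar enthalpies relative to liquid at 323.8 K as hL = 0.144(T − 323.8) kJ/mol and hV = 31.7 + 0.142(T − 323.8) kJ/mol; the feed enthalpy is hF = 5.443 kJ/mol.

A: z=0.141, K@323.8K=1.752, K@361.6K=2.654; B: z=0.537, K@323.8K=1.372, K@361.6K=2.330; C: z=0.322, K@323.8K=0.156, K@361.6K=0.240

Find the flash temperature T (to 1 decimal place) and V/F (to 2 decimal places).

Adiabatic flash: solve Rachford–Rice at each trial T, then check hF = ψ·hV(T) + (1−ψ)·hL(T).
  T = 323.8 K: K = (1.752, 1.372, 0.156), RR gives ψ = 0.086, H_out = 2.736 kJ/mol
  T = 361.6 K: K = (2.654, 2.330, 0.240), RR gives ψ = 0.661, H_out = 26.339 kJ/mol
  T = 342.7 K: K = (2.181, 1.814, 0.196), RR gives ψ = 0.479, H_out = 17.877 kJ/mol
  T = 333.2 K: K = (1.960, 1.583, 0.175), RR gives ψ = 0.331, H_out = 11.827 kJ/mol
  T = 328.5 K: K = (1.854, 1.475, 0.165), RR gives ψ = 0.226, H_out = 7.852 kJ/mol
  T = 326.1 K: K = (1.802, 1.422, 0.161), RR gives ψ = 0.160, H_out = 5.418 kJ/mol
Linear interpolation between T = 326.1 (H_out = 5.418) and T = 328.5 (H_out = 7.852) on hF = 5.443 gives T ≈ 326.1 K, at which ψ = 0.16.

T = 326.1 K, V/F = 0.16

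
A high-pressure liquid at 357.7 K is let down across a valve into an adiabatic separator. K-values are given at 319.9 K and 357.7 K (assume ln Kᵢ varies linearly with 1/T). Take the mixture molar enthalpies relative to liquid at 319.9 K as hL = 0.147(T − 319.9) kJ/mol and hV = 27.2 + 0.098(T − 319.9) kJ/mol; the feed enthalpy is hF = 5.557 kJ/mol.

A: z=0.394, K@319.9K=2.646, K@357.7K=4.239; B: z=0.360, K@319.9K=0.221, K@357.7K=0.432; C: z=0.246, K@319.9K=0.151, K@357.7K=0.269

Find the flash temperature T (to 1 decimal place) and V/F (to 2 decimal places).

T = 325.6 K, V/F = 0.18

Adiabatic flash: solve Rachford–Rice at each trial T, then check hF = ψ·hV(T) + (1−ψ)·hL(T).
  T = 319.9 K: K = (2.646, 0.221, 0.151), RR gives ψ = 0.120, H_out = 3.256 kJ/mol
  T = 357.7 K: K = (4.239, 0.432, 0.269), RR gives ψ = 0.430, H_out = 16.467 kJ/mol
  T = 338.8 K: K = (3.393, 0.315, 0.205), RR gives ψ = 0.286, H_out = 10.289 kJ/mol
  T = 329.4 K: K = (3.009, 0.265, 0.177), RR gives ψ = 0.209, H_out = 6.994 kJ/mol
  T = 324.6 K: K = (2.822, 0.242, 0.163), RR gives ψ = 0.166, H_out = 5.173 kJ/mol
  T = 327.0 K: K = (2.915, 0.254, 0.170), RR gives ψ = 0.188, H_out = 6.098 kJ/mol
Linear interpolation between T = 324.6 (H_out = 5.173) and T = 327.0 (H_out = 6.098) on hF = 5.557 gives T ≈ 325.6 K, at which ψ = 0.18.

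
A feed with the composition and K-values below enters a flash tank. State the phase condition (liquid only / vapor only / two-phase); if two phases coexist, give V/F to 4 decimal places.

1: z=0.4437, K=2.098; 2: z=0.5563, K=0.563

ΣzᵢKᵢ = 1.2441; Σzᵢ/Kᵢ = 1.1996.
Both exceed 1, so a two-phase solution exists.
Binary case is linear: z₁(K₁−1)(1+ψ(K₂−1)) + z₂(K₂−1)(1+ψ(K₁−1)) = 0
⇒ ψ = [z₁(K₁−1)+z₂(K₂−1)] / [−(K₁−1)(K₂−1)] = 0.24408/0.47983 = 0.5087

two-phase, V/F = 0.5087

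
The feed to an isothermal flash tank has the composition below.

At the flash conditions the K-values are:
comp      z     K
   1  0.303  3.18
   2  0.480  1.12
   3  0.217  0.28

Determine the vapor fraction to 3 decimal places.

Rachford–Rice: g(ψ) = Σ zᵢ(Kᵢ−1)/(1+ψ(Kᵢ−1)) = 0.
Feasibility: ΣzᵢKᵢ = 1.562, Σzᵢ/Kᵢ = 1.299 — both > 1, two phases present.
Newton iteration, ψ⁰ = 0.34:
  ψ = 0.340: g = 0.2278, g' = -0.679 → ψ = 0.676
  ψ = 0.676: g = 0.0161, g' = -0.668 → ψ = 0.700
  ψ = 0.700: g = -0.0002, g' = -0.689 → ψ = 0.699
Converged at ψ = 0.699.

ψ = 0.699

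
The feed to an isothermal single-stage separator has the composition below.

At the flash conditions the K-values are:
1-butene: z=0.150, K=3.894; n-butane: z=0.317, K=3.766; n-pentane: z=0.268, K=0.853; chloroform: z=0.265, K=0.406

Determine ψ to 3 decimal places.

Let ψ = V/F and solve Σ zᵢ(Kᵢ−1)/(1+ψ(Kᵢ−1)) = 0.
Feasibility: ΣzᵢKᵢ = 2.114, Σzᵢ/Kᵢ = 1.090 — both > 1, two phases present.
Newton iteration, ψ⁰ = 0.31:
  ψ = 0.310: g = 0.4667, g' = -1.199 → ψ = 0.699
  ψ = 0.699: g = 0.1292, g' = -0.700 → ψ = 0.884
Converged at ψ = 0.884.

ψ = 0.884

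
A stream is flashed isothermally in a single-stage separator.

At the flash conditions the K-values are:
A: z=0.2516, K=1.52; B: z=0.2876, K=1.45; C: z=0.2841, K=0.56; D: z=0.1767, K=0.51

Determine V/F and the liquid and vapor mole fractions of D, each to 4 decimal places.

Newton–Raphson from V/F = 0.5:
  V/F = 0.5000: g = -0.06546, g' = -0.2465 → V/F = 0.2344
  V/F = 0.2344: g = -0.00352, g' = -0.2242 → V/F = 0.2188
  V/F = 0.2188: g = -0.00000, g' = -0.2237 → V/F = 0.2187
Converged at V/F = 0.2187.
Compositions from xᵢ = zᵢ/(1+V/F(Kᵢ−1)), yᵢ = Kᵢxᵢ:
  A: x = 0.2259, y = 0.3434
  B: x = 0.2618, y = 0.3797
  C: x = 0.3144, y = 0.1760
  D: x = 0.1979, y = 0.1009

V/F = 0.2187, x_D = 0.1979, y_D = 0.1009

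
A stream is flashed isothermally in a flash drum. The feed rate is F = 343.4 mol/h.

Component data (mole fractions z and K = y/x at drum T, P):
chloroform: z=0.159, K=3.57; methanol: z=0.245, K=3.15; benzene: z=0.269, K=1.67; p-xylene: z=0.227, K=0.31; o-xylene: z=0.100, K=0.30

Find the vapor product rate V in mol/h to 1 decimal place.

V = 253.9 mol/h

Rachford–Rice: g(ψ) = Σ zᵢ(Kᵢ−1)/(1+ψ(Kᵢ−1)) = 0.
Check two-phase: ΣzᵢKᵢ = 1.889 > 1 and Σzᵢ/Kᵢ = 1.349 > 1, so g(0) = 0.889 > 0 and g(1) = -0.349 < 0.
Iterate (Newton) starting at ψ = 0.52:
  ψ = 0.520: g = 0.2029, g' = -0.895 → ψ = 0.747
  ψ = 0.747: g = -0.0074, g' = -1.019 → ψ = 0.739
Converged at ψ = 0.739.
Then V = ψ·F = 0.7393·343.4 = 253.9 mol/h and L = F − V = 89.5 mol/h.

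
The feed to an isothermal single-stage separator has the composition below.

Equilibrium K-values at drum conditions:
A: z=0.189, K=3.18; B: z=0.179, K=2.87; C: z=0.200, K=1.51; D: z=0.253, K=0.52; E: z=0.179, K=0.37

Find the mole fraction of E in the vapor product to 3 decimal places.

y_E = 0.118

Rachford–Rice: g(ψ) = Σ zᵢ(Kᵢ−1)/(1+ψ(Kᵢ−1)) = 0.
g(0) = ΣzᵢKᵢ − 1 = 0.615 and g(1) = 1 − Σzᵢ/Kᵢ = -0.225, so a root lies in (0, 1).
Newton–Raphson from ψ = 0.5:
  ψ = 0.500: g = 0.1270, g' = -0.658 → ψ = 0.693
  ψ = 0.693: g = 0.0032, g' = -0.644 → ψ = 0.698
Converged at ψ = 0.698.
Compositions from xᵢ = zᵢ/(1+ψ(Kᵢ−1)), yᵢ = Kᵢxᵢ:
  A: x = 0.075, y = 0.238
  B: x = 0.078, y = 0.223
  C: x = 0.148, y = 0.223
  D: x = 0.380, y = 0.198
  E: x = 0.319, y = 0.118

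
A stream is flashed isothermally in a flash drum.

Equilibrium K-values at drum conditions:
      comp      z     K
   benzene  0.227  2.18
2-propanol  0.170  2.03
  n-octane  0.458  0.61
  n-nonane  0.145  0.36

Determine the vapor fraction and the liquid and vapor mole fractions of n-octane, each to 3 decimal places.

Material balance + equilibrium reduce to Σ zᵢ(Kᵢ−1)/(1+ψ(Kᵢ−1)) = 0.
Feasibility: ΣzᵢKᵢ = 1.172, Σzᵢ/Kᵢ = 1.341 — both > 1, two phases present.
Newton–Raphson from ψ = 0.5:
  ψ = 0.500: g = -0.0743, g' = -0.440 → ψ = 0.331
  ψ = 0.331: g = 0.0004, g' = -0.451 → ψ = 0.332
Converged at ψ = 0.332.
Compositions from xᵢ = zᵢ/(1+ψ(Kᵢ−1)), yᵢ = Kᵢxᵢ:
  benzene: x = 0.163, y = 0.356
  2-propanol: x = 0.127, y = 0.257
  n-octane: x = 0.526, y = 0.321
  n-nonane: x = 0.184, y = 0.066

ψ = 0.332, x_n-octane = 0.526, y_n-octane = 0.321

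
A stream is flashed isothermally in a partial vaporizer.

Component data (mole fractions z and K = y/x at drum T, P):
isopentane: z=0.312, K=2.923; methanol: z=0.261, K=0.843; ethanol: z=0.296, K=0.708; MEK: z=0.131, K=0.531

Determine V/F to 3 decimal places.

V/F = 0.730

Material balance + equilibrium reduce to Σ zᵢ(Kᵢ−1)/(1+V/F(Kᵢ−1)) = 0.
g(0) = ΣzᵢKᵢ − 1 = 0.411 and g(1) = 1 − Σzᵢ/Kᵢ = -0.081, so a root lies in (0, 1).
Newton iteration, V/F⁰ = 0.54:
  V/F = 0.540: g = 0.0647, g' = -0.373 → V/F = 0.714
  V/F = 0.714: g = 0.0052, g' = -0.319 → V/F = 0.730
Converged at V/F = 0.730.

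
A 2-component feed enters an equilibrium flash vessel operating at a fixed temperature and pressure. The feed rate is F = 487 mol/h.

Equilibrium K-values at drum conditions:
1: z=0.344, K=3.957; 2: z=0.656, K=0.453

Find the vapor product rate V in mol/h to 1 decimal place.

Rachford–Rice: g(ψ) = Σ zᵢ(Kᵢ−1)/(1+ψ(Kᵢ−1)) = 0.
g(0) = ΣzᵢKᵢ − 1 = 0.658 and g(1) = 1 − Σzᵢ/Kᵢ = -0.535, so a root lies in (0, 1).
Binary case is linear: z₁(K₁−1)(1+ψ(K₂−1)) + z₂(K₂−1)(1+ψ(K₁−1)) = 0
⇒ ψ = [z₁(K₁−1)+z₂(K₂−1)] / [−(K₁−1)(K₂−1)] = 0.6584/1.6175 = 0.407
Then V = ψ·F = 0.4070·487 = 198.2 mol/h and L = F − V = 288.8 mol/h.

V = 198.2 mol/h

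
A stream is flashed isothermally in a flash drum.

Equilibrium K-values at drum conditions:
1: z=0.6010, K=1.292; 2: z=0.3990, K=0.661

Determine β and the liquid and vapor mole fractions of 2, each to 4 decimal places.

Rachford–Rice: g(β) = Σ zᵢ(Kᵢ−1)/(1+β(Kᵢ−1)) = 0.
Check two-phase: ΣzᵢKᵢ = 1.0402 > 1 and Σzᵢ/Kᵢ = 1.0688 > 1, so g(0) = 0.0402 > 0 and g(1) = -0.0688 < 0.
Binary case is linear: z₁(K₁−1)(1+β(K₂−1)) + z₂(K₂−1)(1+β(K₁−1)) = 0
⇒ β = [z₁(K₁−1)+z₂(K₂−1)] / [−(K₁−1)(K₂−1)] = 0.04023/0.09899 = 0.4064
Compositions from xᵢ = zᵢ/(1+β(Kᵢ−1)), yᵢ = Kᵢxᵢ:
  1: x = 0.5372, y = 0.6941
  2: x = 0.4628, y = 0.3059

β = 0.4064, x_2 = 0.4628, y_2 = 0.3059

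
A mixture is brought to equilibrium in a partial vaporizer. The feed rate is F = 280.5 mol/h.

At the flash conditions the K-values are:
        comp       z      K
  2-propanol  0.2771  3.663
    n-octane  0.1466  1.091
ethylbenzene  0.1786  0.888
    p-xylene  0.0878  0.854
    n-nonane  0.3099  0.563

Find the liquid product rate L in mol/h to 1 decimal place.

Material balance + equilibrium reduce to Σ zᵢ(Kᵢ−1)/(1+β(Kᵢ−1)) = 0.
g(0) = ΣzᵢKᵢ − 1 = 0.5830 and g(1) = 1 − Σzᵢ/Kᵢ = -0.0644, so a root lies in (0, 1).
Iterate (Newton) starting at β = 0.5:
  β = 0.5000: g = 0.12095, g' = -0.4642 → β = 0.7606
  β = 0.7606: g = 0.01726, g' = -0.3536 → β = 0.8094
  β = 0.8094: g = 0.00022, g' = -0.3452 → β = 0.8100
Converged at β = 0.8100.
Then V = β·F = 0.8100·280.5 = 227.2 mol/h and L = F − V = 53.3 mol/h.

L = 53.3 mol/h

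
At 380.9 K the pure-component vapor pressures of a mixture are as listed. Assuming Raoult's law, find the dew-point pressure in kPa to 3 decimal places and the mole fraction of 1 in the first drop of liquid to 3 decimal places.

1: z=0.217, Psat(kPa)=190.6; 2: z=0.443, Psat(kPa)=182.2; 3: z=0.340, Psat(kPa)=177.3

Pdew = 182.230 kPa, x_1 = 0.207

At the dew point ψ → 1, so Σzᵢ/Kᵢ = 1 with Kᵢ = Pᵢˢᵃᵗ/P ⇒ 1/P = Σzᵢ/Pᵢˢᵃᵗ.
1/P = 0.217/190.6 + 0.443/182.2 + 0.340/177.3 = 0.005488 ⇒ P = 182.230 kPa
xᵢ = zᵢP/Pᵢˢᵃᵗ ⇒ x_1 = 0.217·182.230/190.6 = 0.207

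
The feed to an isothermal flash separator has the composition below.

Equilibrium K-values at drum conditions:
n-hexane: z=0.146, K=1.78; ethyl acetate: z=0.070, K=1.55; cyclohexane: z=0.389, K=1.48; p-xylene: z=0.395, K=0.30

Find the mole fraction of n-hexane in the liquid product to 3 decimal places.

Material balance + equilibrium reduce to Σ zᵢ(Kᵢ−1)/(1+V/F(Kᵢ−1)) = 0.
Check two-phase: ΣzᵢKᵢ = 1.063 > 1 and Σzᵢ/Kᵢ = 1.707 > 1, so g(0) = 0.063 > 0 and g(1) = -0.707 < 0.
Iterate (Newton) starting at V/F = 0.62:
  V/F = 0.620: g = -0.2392, g' = -0.710 → V/F = 0.283
  V/F = 0.283: g = -0.0538, g' = -0.446 → V/F = 0.162
  V/F = 0.162: g = -0.0023, g' = -0.411 → V/F = 0.157
Converged at V/F = 0.157.
Compositions from xᵢ = zᵢ/(1+V/F(Kᵢ−1)), yᵢ = Kᵢxᵢ:
  n-hexane: x = 0.130, y = 0.232
  ethyl acetate: x = 0.064, y = 0.100
  cyclohexane: x = 0.362, y = 0.535
  p-xylene: x = 0.444, y = 0.133

x_n-hexane = 0.130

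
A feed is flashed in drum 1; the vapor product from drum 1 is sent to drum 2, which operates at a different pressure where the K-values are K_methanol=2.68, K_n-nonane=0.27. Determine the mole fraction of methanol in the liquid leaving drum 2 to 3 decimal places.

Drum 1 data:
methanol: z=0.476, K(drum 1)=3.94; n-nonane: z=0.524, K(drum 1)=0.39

x_methanol (drum 2) = 0.303

Drum 1:
Material balance + equilibrium reduce to Σ zᵢ(Kᵢ−1)/(1+ψ₁(Kᵢ−1)) = 0.
Feasibility: ΣzᵢKᵢ = 2.080, Σzᵢ/Kᵢ = 1.464 — both > 1, two phases present.
Binary case is linear: z₁(K₁−1)(1+ψ₁(K₂−1)) + z₂(K₂−1)(1+ψ₁(K₁−1)) = 0
⇒ ψ₁ = [z₁(K₁−1)+z₂(K₂−1)] / [−(K₁−1)(K₂−1)] = 1.0798/1.7934 = 0.602
Drum-1 compositions:
  methanol: x = 0.172, y = 0.677
  n-nonane: x = 0.828, y = 0.323
Drum-2 feed = drum-1 vapor: z₂ = (0.6770, 0.3230).
Drum 2:
Rachford–Rice: g(ψ₂) = Σ zᵢ(Kᵢ−1)/(1+ψ₂(Kᵢ−1)) = 0.
Check two-phase: ΣzᵢKᵢ = 1.902 > 1 and Σzᵢ/Kᵢ = 1.449 > 1, so g(0) = 0.902 > 0 and g(1) = -0.449 < 0.
Binary case is linear: z₁(K₁−1)(1+ψ₂(K₂−1)) + z₂(K₂−1)(1+ψ₂(K₁−1)) = 0
⇒ ψ₂ = [z₁(K₁−1)+z₂(K₂−1)] / [−(K₁−1)(K₂−1)] = 0.9016/1.2264 = 0.735
  methanol: x = 0.303, y = 0.812
  n-nonane: x = 0.697, y = 0.188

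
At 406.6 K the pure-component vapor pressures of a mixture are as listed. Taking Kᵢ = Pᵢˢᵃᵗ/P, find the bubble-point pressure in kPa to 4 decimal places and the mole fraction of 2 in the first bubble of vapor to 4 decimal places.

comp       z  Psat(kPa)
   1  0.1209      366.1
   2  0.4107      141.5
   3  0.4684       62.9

Pbub = 131.8379 kPa, y_2 = 0.4408

At the bubble point ψ → 0, so ΣzᵢKᵢ = 1 with Kᵢ = Pᵢˢᵃᵗ/P ⇒ P = ΣzᵢPᵢˢᵃᵗ.
P = 0.1209·366.1 + 0.4107·141.5 + 0.4684·62.9 = 131.8379 kPa
yᵢ = zᵢPᵢˢᵃᵗ/P ⇒ y_2 = 0.4107·141.5/131.8379 = 0.4408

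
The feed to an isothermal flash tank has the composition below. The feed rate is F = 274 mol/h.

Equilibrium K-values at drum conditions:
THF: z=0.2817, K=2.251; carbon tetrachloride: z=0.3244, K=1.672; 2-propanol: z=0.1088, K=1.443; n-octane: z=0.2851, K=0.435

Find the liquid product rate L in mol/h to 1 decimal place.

L = 23.2 mol/h

Rachford–Rice: g(β) = Σ zᵢ(Kᵢ−1)/(1+β(Kᵢ−1)) = 0.
Feasibility: ΣzᵢKᵢ = 1.4575, Σzᵢ/Kᵢ = 1.0500 — both > 1, two phases present.
Newton iteration, β⁰ = 0.5:
  β = 0.5000: g = 0.19492, g' = -0.4400 → β = 0.9430
  β = 0.9430: g = -0.01566, g' = -0.5752 → β = 0.9158
  β = 0.9158: g = -0.00030, g' = -0.5535 → β = 0.9152
Converged at β = 0.9152.
Then V = β·F = 0.9152·274 = 250.8 mol/h and L = F − V = 23.2 mol/h.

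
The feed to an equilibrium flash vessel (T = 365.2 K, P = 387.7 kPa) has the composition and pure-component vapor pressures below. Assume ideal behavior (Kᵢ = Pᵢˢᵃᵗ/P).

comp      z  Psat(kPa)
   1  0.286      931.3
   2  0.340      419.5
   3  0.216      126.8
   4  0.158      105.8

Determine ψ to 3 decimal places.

ψ = 0.266

Raoult's law: Kᵢ = Pᵢˢᵃᵗ/P = Pᵢˢᵃᵗ/387.7.
  K_1 = 931.3/387.7 = 2.40212, K_2 = 419.5/387.7 = 1.08202, K_3 = 126.8/387.7 = 0.32706, K_4 = 105.8/387.7 = 0.27289
Rachford–Rice: g(ψ) = Σ zᵢ(Kᵢ−1)/(1+ψ(Kᵢ−1)) = 0.
g(0) = ΣzᵢKᵢ − 1 = 0.169 and g(1) = 1 − Σzᵢ/Kᵢ = -0.673, so a root lies in (0, 1).
Newton–Raphson from ψ = 0.65:
  ψ = 0.650: g = -0.2399, g' = -0.765 → ψ = 0.337
  ψ = 0.337: g = -0.0404, g' = -0.572 → ψ = 0.266
Converged at ψ = 0.266.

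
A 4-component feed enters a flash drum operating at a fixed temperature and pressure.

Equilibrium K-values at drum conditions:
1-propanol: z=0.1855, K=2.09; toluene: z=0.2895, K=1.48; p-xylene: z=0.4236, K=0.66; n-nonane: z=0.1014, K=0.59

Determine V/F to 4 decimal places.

Material balance + equilibrium reduce to Σ zᵢ(Kᵢ−1)/(1+V/F(Kᵢ−1)) = 0.
Check two-phase: ΣzᵢKᵢ = 1.1556 > 1 and Σzᵢ/Kᵢ = 1.0980 > 1, so g(0) = 0.1556 > 0 and g(1) = -0.0980 < 0.
Newton iteration, V/F⁰ = 0.5:
  V/F = 0.5000: g = 0.01712, g' = -0.2338 → V/F = 0.5732
  V/F = 0.5732: g = 0.00018, g' = -0.2292 → V/F = 0.5740
Converged at V/F = 0.5740.

V/F = 0.5740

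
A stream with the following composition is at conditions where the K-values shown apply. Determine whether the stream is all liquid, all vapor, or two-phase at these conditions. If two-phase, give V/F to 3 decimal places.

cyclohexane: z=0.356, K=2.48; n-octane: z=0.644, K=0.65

two-phase, V/F = 0.582

ΣzᵢKᵢ = 1.301; Σzᵢ/Kᵢ = 1.134.
Both exceed 1, so a two-phase solution exists.
Let ψ = V/F and solve Σ zᵢ(Kᵢ−1)/(1+ψ(Kᵢ−1)) = 0.
Binary case is linear: z₁(K₁−1)(1+ψ(K₂−1)) + z₂(K₂−1)(1+ψ(K₁−1)) = 0
⇒ ψ = [z₁(K₁−1)+z₂(K₂−1)] / [−(K₁−1)(K₂−1)] = 0.3015/0.5180 = 0.582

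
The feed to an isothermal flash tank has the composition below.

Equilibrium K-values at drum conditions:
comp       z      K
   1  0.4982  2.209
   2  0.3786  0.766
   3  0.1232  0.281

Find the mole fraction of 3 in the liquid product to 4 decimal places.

Let ψ = V/F and solve Σ zᵢ(Kᵢ−1)/(1+ψ(Kᵢ−1)) = 0.
Check two-phase: ΣzᵢKᵢ = 1.4252 > 1 and Σzᵢ/Kᵢ = 1.1582 > 1, so g(0) = 0.4252 > 0 and g(1) = -0.1582 < 0.
Newton–Raphson from ψ = 0.5:
  ψ = 0.5000: g = 0.13677, g' = -0.4647 → ψ = 0.7943
  ψ = 0.7943: g = -0.00809, g' = -0.5670 → ψ = 0.7800
  ψ = 0.7800: g = -0.00009, g' = -0.5541 → ψ = 0.7799
Converged at ψ = 0.7799.
Compositions from xᵢ = zᵢ/(1+ψ(Kᵢ−1)), yᵢ = Kᵢxᵢ:
  1: x = 0.2564, y = 0.5664
  2: x = 0.4631, y = 0.3547
  3: x = 0.2805, y = 0.0788

x_3 = 0.2805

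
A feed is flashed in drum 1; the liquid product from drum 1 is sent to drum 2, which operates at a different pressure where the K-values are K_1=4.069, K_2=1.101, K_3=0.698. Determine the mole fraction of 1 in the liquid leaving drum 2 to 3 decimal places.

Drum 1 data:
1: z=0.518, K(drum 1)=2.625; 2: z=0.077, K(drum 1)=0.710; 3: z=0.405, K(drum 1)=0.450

x_1 (drum 2) = 0.079

Drum 1:
Newton–Raphson from ψ₁ = 0.5:
  ψ₁ = 0.500: g = 0.1311, g' = -0.658 → ψ₁ = 0.699
  ψ₁ = 0.699: g = 0.0042, g' = -0.633 → ψ₁ = 0.706
Converged at ψ₁ = 0.706.
Drum-1 compositions:
  1: x = 0.241, y = 0.633
  2: x = 0.097, y = 0.069
  3: x = 0.662, y = 0.298
Drum-2 feed = drum-1 liquid: z₂ = (0.2413, 0.0968, 0.6619).
Drum 2:
Newton–Raphson from ψ₂ = 0.52:
  ψ₂ = 0.520: g = 0.0574, g' = -0.423 → ψ₂ = 0.656
  ψ₂ = 0.656: g = 0.0057, g' = -0.345 → ψ₂ = 0.672
  ψ₂ = 0.672: g = 0.0001, g' = -0.338 → ψ₂ = 0.673
Converged at ψ₂ = 0.673.
  1: x = 0.079, y = 0.320
  2: x = 0.091, y = 0.100
  3: x = 0.831, y = 0.580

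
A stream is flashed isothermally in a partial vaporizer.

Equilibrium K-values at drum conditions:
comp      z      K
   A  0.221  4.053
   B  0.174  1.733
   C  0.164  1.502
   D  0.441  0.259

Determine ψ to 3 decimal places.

ψ = 0.407

Rachford–Rice: g(ψ) = Σ zᵢ(Kᵢ−1)/(1+ψ(Kᵢ−1)) = 0.
Feasibility: ΣzᵢKᵢ = 1.558, Σzᵢ/Kᵢ = 1.967 — both > 1, two phases present.
Newton–Raphson from ψ = 0.5:
  ψ = 0.500: g = -0.0929, g' = -1.010 → ψ = 0.408
  ψ = 0.408: g = -0.0014, g' = -0.990 → ψ = 0.407
Converged at ψ = 0.407.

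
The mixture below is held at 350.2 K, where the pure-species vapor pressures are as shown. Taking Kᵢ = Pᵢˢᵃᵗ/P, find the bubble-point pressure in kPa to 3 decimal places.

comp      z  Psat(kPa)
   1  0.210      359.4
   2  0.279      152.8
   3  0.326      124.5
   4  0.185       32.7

At the bubble point ψ → 0, so ΣzᵢKᵢ = 1 with Kᵢ = Pᵢˢᵃᵗ/P ⇒ P = ΣzᵢPᵢˢᵃᵗ.
P = 0.210·359.4 + 0.279·152.8 + 0.326·124.5 + 0.185·32.7 = 164.742 kPa

Pbub = 164.742 kPa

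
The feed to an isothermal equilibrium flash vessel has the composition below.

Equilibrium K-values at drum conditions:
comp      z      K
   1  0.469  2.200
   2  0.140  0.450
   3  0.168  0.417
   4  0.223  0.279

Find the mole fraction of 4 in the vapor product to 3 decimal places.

Iterate (Newton) starting at β = 0.59:
  β = 0.590: g = -0.2136, g' = -0.808 → β = 0.326
  β = 0.326: g = -0.0202, g' = -0.697 → β = 0.297
Converged at β = 0.297.
Compositions from xᵢ = zᵢ/(1+β(Kᵢ−1)), yᵢ = Kᵢxᵢ:
  1: x = 0.346, y = 0.761
  2: x = 0.167, y = 0.075
  3: x = 0.203, y = 0.085
  4: x = 0.284, y = 0.079

y_4 = 0.079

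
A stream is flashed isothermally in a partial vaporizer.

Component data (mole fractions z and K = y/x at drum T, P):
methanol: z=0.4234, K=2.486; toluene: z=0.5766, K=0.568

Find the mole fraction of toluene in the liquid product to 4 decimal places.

x_toluene = 0.7748

Rachford–Rice: g(ψ) = Σ zᵢ(Kᵢ−1)/(1+ψ(Kᵢ−1)) = 0.
Feasibility: ΣzᵢKᵢ = 1.3801, Σzᵢ/Kᵢ = 1.1855 — both > 1, two phases present.
Binary case is linear: z₁(K₁−1)(1+ψ(K₂−1)) + z₂(K₂−1)(1+ψ(K₁−1)) = 0
⇒ ψ = [z₁(K₁−1)+z₂(K₂−1)] / [−(K₁−1)(K₂−1)] = 0.38008/0.64195 = 0.5921
Compositions from xᵢ = zᵢ/(1+ψ(Kᵢ−1)), yᵢ = Kᵢxᵢ:
  methanol: x = 0.2252, y = 0.5599
  toluene: x = 0.7748, y = 0.4401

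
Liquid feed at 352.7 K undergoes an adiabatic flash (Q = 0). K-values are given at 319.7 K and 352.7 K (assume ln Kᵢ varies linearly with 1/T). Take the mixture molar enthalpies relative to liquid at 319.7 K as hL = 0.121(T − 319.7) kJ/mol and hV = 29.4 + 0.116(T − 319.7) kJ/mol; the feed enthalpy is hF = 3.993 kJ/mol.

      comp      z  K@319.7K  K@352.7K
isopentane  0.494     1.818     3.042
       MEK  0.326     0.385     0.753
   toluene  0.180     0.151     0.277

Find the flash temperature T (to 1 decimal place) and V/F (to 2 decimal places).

T = 321.2 K, V/F = 0.13

Adiabatic flash: solve Rachford–Rice at each trial T, then check hF = ψ·hV(T) + (1−ψ)·hL(T).
  T = 319.7 K: K = (1.818, 0.385, 0.151), RR gives ψ = 0.088, H_out = 2.579 kJ/mol
  T = 352.7 K: K = (3.042, 0.753, 0.277), RR gives ψ = 0.769, H_out = 26.473 kJ/mol
  T = 336.2 K: K = (2.382, 0.547, 0.208), RR gives ψ = 0.469, H_out = 15.739 kJ/mol
  T = 327.9 K: K = (2.086, 0.461, 0.178), RR gives ψ = 0.298, H_out = 9.730 kJ/mol
  T = 323.8 K: K = (1.949, 0.422, 0.164), RR gives ψ = 0.200, H_out = 6.378 kJ/mol
  T = 321.8 K: K = (1.884, 0.403, 0.158), RR gives ψ = 0.148, H_out = 4.594 kJ/mol
Linear interpolation between T = 319.7 (H_out = 2.579) and T = 321.8 (H_out = 4.594) on hF = 3.993 gives T ≈ 321.2 K, at which ψ = 0.13.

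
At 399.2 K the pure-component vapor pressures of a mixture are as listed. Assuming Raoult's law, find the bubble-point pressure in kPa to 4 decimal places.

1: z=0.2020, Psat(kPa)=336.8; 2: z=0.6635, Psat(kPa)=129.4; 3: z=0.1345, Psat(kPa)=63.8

Pbub = 162.4716 kPa

At the bubble point ψ → 0, so ΣzᵢKᵢ = 1 with Kᵢ = Pᵢˢᵃᵗ/P ⇒ P = ΣzᵢPᵢˢᵃᵗ.
P = 0.2020·336.8 + 0.6635·129.4 + 0.1345·63.8 = 162.4716 kPa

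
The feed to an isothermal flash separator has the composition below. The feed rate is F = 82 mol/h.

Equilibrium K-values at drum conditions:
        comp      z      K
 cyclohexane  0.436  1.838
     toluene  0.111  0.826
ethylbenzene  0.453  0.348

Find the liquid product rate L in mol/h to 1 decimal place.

L = 73.5 mol/h

Material balance + equilibrium reduce to Σ zᵢ(Kᵢ−1)/(1+ψ(Kᵢ−1)) = 0.
g(0) = ΣzᵢKᵢ − 1 = 0.051 and g(1) = 1 − Σzᵢ/Kᵢ = -0.673, so a root lies in (0, 1).
Newton iteration, ψ⁰ = 0.56:
  ψ = 0.560: g = -0.2379, g' = -0.624 → ψ = 0.179
  ψ = 0.179: g = -0.0364, g' = -0.482 → ψ = 0.103
Converged at ψ = 0.103.
Then V = ψ·F = 0.1031·82 = 8.5 mol/h and L = F − V = 73.5 mol/h.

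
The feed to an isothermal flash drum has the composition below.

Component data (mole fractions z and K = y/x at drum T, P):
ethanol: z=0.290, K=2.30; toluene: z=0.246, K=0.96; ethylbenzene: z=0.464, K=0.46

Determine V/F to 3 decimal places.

Rachford–Rice: g(V/F) = Σ zᵢ(Kᵢ−1)/(1+V/F(Kᵢ−1)) = 0.
Check two-phase: ΣzᵢKᵢ = 1.117 > 1 and Σzᵢ/Kᵢ = 1.391 > 1, so g(0) = 0.117 > 0 and g(1) = -0.391 < 0.
Newton iteration, V/F⁰ = 0.6:
  V/F = 0.600: g = -0.1689, g' = -0.451 → V/F = 0.226
  V/F = 0.226: g = -0.0037, g' = -0.469 → V/F = 0.218
Converged at V/F = 0.218.

V/F = 0.218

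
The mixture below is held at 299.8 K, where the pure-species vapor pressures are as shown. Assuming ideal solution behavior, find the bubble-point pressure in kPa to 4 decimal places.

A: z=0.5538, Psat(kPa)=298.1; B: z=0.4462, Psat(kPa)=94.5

At the bubble point ψ → 0, so ΣzᵢKᵢ = 1 with Kᵢ = Pᵢˢᵃᵗ/P ⇒ P = ΣzᵢPᵢˢᵃᵗ.
P = 0.5538·298.1 + 0.4462·94.5 = 207.2537 kPa

Pbub = 207.2537 kPa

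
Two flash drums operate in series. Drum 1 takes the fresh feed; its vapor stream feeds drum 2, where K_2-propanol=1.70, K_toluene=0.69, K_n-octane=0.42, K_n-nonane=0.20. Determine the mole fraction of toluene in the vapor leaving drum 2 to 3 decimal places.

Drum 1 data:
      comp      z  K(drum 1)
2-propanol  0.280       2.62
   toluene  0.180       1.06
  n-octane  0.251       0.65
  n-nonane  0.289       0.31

y_toluene (drum 2) = 0.143

Drum 1:
Rachford–Rice: g(ψ₁) = Σ zᵢ(Kᵢ−1)/(1+ψ₁(Kᵢ−1)) = 0.
g(0) = ΣzᵢKᵢ − 1 = 0.177 and g(1) = 1 − Σzᵢ/Kᵢ = -0.595, so a root lies in (0, 1).
Newton–Raphson from ψ₁ = 0.5:
  ψ₁ = 0.500: g = -0.1498, g' = -0.591 → ψ₁ = 0.246
  ψ₁ = 0.246: g = -0.0016, g' = -0.613 → ψ₁ = 0.244
Converged at ψ₁ = 0.244.
Drum-1 compositions:
  2-propanol: x = 0.201, y = 0.526
  toluene: x = 0.177, y = 0.188
  n-octane: x = 0.274, y = 0.178
  n-nonane: x = 0.347, y = 0.108
Drum-2 feed = drum-1 vapor: z₂ = (0.5259, 0.1880, 0.1784, 0.1077).
Drum 2:
Rachford–Rice: g(ψ₂) = Σ zᵢ(Kᵢ−1)/(1+ψ₂(Kᵢ−1)) = 0.
Feasibility: ΣzᵢKᵢ = 1.120, Σzᵢ/Kᵢ = 1.545 — both > 1, two phases present.
Newton iteration, ψ₂⁰ = 0.41:
  ψ₂ = 0.410: g = -0.0447, g' = -0.435 → ψ₂ = 0.307
  ψ₂ = 0.307: g = -0.0016, g' = -0.407 → ψ₂ = 0.303
Converged at ψ₂ = 0.303.
  2-propanol: x = 0.434, y = 0.737
  toluene: x = 0.208, y = 0.143
  n-octane: x = 0.216, y = 0.091
  n-nonane: x = 0.142, y = 0.028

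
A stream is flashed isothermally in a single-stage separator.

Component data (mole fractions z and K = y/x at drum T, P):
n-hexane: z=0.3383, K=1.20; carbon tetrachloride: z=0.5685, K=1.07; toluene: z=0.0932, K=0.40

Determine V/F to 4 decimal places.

Iterate (Newton) starting at V/F = 0.62:
  V/F = 0.6200: g = 0.00929, g' = -0.0983 → V/F = 0.7145
  V/F = 0.7145: g = -0.00078, g' = -0.1157 → V/F = 0.7077
Converged at V/F = 0.7077.

V/F = 0.7077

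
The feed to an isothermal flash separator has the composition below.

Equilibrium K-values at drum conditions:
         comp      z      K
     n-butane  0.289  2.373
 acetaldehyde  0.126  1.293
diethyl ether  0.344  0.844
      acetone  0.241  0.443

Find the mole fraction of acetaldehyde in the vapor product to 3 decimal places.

y_acetaldehyde = 0.140

Let ψ = V/F and solve Σ zᵢ(Kᵢ−1)/(1+ψ(Kᵢ−1)) = 0.
Feasibility: ΣzᵢKᵢ = 1.246, Σzᵢ/Kᵢ = 1.171 — both > 1, two phases present.
Iterate (Newton) starting at ψ = 0.5:
  ψ = 0.500: g = 0.0232, g' = -0.353 → ψ = 0.566
Converged at ψ = 0.566.
Compositions from xᵢ = zᵢ/(1+ψ(Kᵢ−1)), yᵢ = Kᵢxᵢ:
  n-butane: x = 0.163, y = 0.386
  acetaldehyde: x = 0.108, y = 0.140
  diethyl ether: x = 0.377, y = 0.318
  acetone: x = 0.352, y = 0.156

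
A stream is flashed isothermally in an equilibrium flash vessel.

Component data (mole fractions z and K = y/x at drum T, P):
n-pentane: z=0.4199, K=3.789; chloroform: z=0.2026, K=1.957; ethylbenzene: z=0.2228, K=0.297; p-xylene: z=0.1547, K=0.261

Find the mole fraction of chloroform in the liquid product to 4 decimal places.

Newton–Raphson from ψ = 0.5:
  ψ = 0.5000: g = 0.19737, g' = -1.1289 → ψ = 0.6748
  ψ = 0.6748: g = -0.00192, g' = -1.1965 → ψ = 0.6732
Converged at ψ = 0.6732.
Compositions from xᵢ = zᵢ/(1+ψ(Kᵢ−1)), yᵢ = Kᵢxᵢ:
  n-pentane: x = 0.1459, y = 0.5529
  chloroform: x = 0.1232, y = 0.2411
  ethylbenzene: x = 0.4230, y = 0.1256
  p-xylene: x = 0.3079, y = 0.0804

x_chloroform = 0.1232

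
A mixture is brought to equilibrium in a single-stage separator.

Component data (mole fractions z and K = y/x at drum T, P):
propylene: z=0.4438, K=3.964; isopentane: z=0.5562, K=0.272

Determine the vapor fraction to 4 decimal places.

Rachford–Rice: g(ψ) = Σ zᵢ(Kᵢ−1)/(1+ψ(Kᵢ−1)) = 0.
Check two-phase: ΣzᵢKᵢ = 1.9105 > 1 and Σzᵢ/Kᵢ = 2.1568 > 1, so g(0) = 0.9105 > 0 and g(1) = -1.1568 < 0.
Newton iteration, ψ⁰ = 0.64:
  ψ = 0.6400: g = -0.30408, g' = -1.4980 → ψ = 0.4370
  ψ = 0.4370: g = -0.02074, g' = -1.3741 → ψ = 0.4219
  ψ = 0.4219: g = 0.00007, g' = -1.3839 → ψ = 0.4220
Converged at ψ = 0.4220.

ψ = 0.4220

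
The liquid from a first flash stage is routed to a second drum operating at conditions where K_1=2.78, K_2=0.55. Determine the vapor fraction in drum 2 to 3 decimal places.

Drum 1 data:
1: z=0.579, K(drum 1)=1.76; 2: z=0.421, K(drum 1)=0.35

V/F (drum 2) = 0.722

Drum 1:
Material balance + equilibrium reduce to Σ zᵢ(Kᵢ−1)/(1+ψ₁(Kᵢ−1)) = 0.
g(0) = ΣzᵢKᵢ − 1 = 0.166 and g(1) = 1 − Σzᵢ/Kᵢ = -0.532, so a root lies in (0, 1).
Iterate (Newton) starting at ψ₁ = 0.5:
  ψ₁ = 0.500: g = -0.0865, g' = -0.566 → ψ₁ = 0.347
  ψ₁ = 0.347: g = -0.0052, g' = -0.506 → ψ₁ = 0.337
Converged at ψ₁ = 0.337.
Drum-1 compositions:
  1: x = 0.461, y = 0.811
  2: x = 0.539, y = 0.189
Drum-2 feed = drum-1 liquid: z₂ = (0.4610, 0.5390).
Drum 2:
Let ψ₂ = V/F and solve Σ zᵢ(Kᵢ−1)/(1+ψ₂(Kᵢ−1)) = 0.
g(0) = ΣzᵢKᵢ − 1 = 0.578 and g(1) = 1 − Σzᵢ/Kᵢ = -0.146, so a root lies in (0, 1).
Binary case is linear: z₁(K₁−1)(1+ψ₂(K₂−1)) + z₂(K₂−1)(1+ψ₂(K₁−1)) = 0
⇒ ψ₂ = [z₁(K₁−1)+z₂(K₂−1)] / [−(K₁−1)(K₂−1)] = 0.5780/0.8010 = 0.722
  1: x = 0.202, y = 0.561
  2: x = 0.798, y = 0.439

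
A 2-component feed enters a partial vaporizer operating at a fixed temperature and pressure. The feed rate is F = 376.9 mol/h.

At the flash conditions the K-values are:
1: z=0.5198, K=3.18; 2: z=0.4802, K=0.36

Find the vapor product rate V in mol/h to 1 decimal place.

Let β = V/F and solve Σ zᵢ(Kᵢ−1)/(1+β(Kᵢ−1)) = 0.
Feasibility: ΣzᵢKᵢ = 1.8258, Σzᵢ/Kᵢ = 1.4973 — both > 1, two phases present.
Binary case is linear: z₁(K₁−1)(1+β(K₂−1)) + z₂(K₂−1)(1+β(K₁−1)) = 0
⇒ β = [z₁(K₁−1)+z₂(K₂−1)] / [−(K₁−1)(K₂−1)] = 0.82584/1.39520 = 0.5919
Then V = β·F = 0.5919·376.9 = 223.1 mol/h and L = F − V = 153.8 mol/h.

V = 223.1 mol/h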